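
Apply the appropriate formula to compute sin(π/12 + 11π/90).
sin(π/12 + 11π/90) = sin π/12 cos 11π/90 + cos π/12 sin 11π/90 = 0.6018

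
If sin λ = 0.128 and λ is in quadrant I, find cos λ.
cos λ = 0.9918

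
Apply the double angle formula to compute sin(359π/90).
sin(359π/90) = 2 sin 359π/180 cos 359π/180 = -0.0349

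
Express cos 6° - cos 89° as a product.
cos 6° - cos 89° = -2 sin(47.5°) sin(-41.5°)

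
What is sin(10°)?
sin(10°) = 0.1736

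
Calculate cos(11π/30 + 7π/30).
cos(11π/30 + 7π/30) = cos 11π/30 cos 7π/30 - sin 11π/30 sin 7π/30 = -0.309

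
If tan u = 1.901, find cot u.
cot u = 1/tan u = 0.526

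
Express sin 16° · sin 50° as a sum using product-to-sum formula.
sin 16° sin 50° = (1/2)[cos(16°-50°) - cos(16°+50°)]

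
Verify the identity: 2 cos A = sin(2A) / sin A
RHS = 2 sin A cos A / sin A = 2 cos A = LHS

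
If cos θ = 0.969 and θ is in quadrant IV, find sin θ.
sin θ = -0.2471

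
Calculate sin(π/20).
sin(π/20) = 0.1564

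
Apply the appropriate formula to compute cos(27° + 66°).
cos(27° + 66°) = cos 27° cos 66° - sin 27° sin 66° = -0.05234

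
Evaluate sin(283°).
sin(283°) = -0.9744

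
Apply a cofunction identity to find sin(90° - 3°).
sin(90° - 3°) = cos(3°) = 0.9986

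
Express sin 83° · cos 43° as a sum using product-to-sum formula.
sin 83° cos 43° = (1/2)[sin(83°+43°) + sin(83°-43°)]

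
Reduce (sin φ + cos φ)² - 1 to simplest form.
(sin φ + cos φ)² - 1 = sin(2φ) (using Pythagorean + double angle)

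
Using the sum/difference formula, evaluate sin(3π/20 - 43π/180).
sin(3π/20 - 43π/180) = sin 3π/20 cos 43π/180 - cos 3π/20 sin 43π/180 = -0.2756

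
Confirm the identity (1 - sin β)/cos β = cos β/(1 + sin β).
LHS = (1 - sin β)(1 + sin β) / (cos β(1 + sin β)) = (1 - sin²β) / (cos β(1 + sin β)) = cos²β / (cos β(1 + sin β)) = cos β/(1 + sin β) = RHS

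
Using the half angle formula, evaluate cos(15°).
cos(15°) = √((1 + cos 30°)/2) = (√6+√2)/4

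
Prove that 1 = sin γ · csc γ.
RHS = sin γ · (1/sin γ) = 1 = LHS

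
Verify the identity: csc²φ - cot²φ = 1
LHS = 1/sin²φ - cos²φ/sin²φ = (1 - cos²φ)/sin²φ = sin²φ/sin²φ = 1 = RHS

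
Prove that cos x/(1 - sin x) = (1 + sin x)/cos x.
RHS = (1 + sin x)(1 - sin x) / (cos x(1 - sin x)) = (1 - sin²x) / (cos x(1 - sin x)) = cos²x / (cos x(1 - sin x)) = cos x/(1 - sin x) = LHS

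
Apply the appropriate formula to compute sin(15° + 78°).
sin(15° + 78°) = sin 15° cos 78° + cos 15° sin 78° = 0.9986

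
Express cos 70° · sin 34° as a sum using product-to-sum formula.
cos 70° sin 34° = (1/2)[sin(70°+34°) - sin(70°-34°)]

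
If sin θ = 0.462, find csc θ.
csc θ = 1/sin θ = 2.165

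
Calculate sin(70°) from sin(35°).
sin(70°) = 2 sin 35° cos 35° = 0.9397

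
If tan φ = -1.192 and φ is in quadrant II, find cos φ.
cos φ = -0.6427 (using tan²φ + 1 = sec²φ)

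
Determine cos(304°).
cos(304°) = 0.5592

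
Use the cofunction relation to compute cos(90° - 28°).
cos(90° - 28°) = sin(28°) = 0.4695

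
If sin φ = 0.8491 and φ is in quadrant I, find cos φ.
cos φ = 0.5282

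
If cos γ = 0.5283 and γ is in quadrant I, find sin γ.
sin γ = 0.8491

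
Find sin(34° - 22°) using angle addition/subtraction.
sin(34° - 22°) = sin 34° cos 22° - cos 34° sin 22° = 0.2079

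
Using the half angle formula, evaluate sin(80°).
sin(80°) = √((1 - cos 160°)/2) = 0.9848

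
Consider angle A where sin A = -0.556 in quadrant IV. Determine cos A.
cos A = √(1 - sin²A) = 0.8312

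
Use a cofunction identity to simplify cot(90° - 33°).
cot(90° - 33°) = tan(33°)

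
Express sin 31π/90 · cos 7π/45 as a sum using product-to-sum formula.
sin 31π/90 cos 7π/45 = (1/2)[sin(31π/90+7π/45) + sin(31π/90-7π/45)]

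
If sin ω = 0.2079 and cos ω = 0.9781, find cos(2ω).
cos(2ω) = cos²ω - sin²ω = 0.9135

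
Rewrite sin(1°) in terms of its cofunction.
sin(1°) = cos(90° - 1°) = cos(89°)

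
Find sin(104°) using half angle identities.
sin(104°) = √((1 - cos 208°)/2) = 0.9703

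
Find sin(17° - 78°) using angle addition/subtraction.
sin(17° - 78°) = sin 17° cos 78° - cos 17° sin 78° = -0.8746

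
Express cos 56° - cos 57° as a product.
cos 56° - cos 57° = -2 sin(56.5°) sin(-0.5°)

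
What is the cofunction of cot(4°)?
cot(4°) = tan(90° - 4°) = tan(86°)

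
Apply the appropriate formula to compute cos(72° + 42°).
cos(72° + 42°) = cos 72° cos 42° - sin 72° sin 42° = -0.4067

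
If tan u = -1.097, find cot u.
cot u = 1/tan u = -0.9116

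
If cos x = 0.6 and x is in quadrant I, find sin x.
sin x = 0.8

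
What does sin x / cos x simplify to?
sin x / cos x = tan x (using Quotient identity)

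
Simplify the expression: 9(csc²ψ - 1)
9(csc²ψ - 1) = 9(cot²ψ) (using Pythagorean identity)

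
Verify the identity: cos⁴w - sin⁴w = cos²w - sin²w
LHS = (cos²w - sin²w)(cos²w + sin²w) = (cos²w - sin²w) · 1 = cos²w - sin²w = RHS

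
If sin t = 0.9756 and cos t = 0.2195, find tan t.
tan t = sin t / cos t = 4.445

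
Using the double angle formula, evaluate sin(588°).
sin(588°) = 2 sin 294° cos 294° = -0.7431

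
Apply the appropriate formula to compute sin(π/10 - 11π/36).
sin(π/10 - 11π/36) = sin π/10 cos 11π/36 - cos π/10 sin 11π/36 = -0.6018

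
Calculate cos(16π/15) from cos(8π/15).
cos(16π/15) = 1 - 2sin²8π/15 = -0.9781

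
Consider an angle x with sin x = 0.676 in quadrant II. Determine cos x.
cos x = ±√(1 - sin²x) = -0.7369 (negative in QII)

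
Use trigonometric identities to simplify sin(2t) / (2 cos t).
sin(2t) / (2 cos t) = sin t (using Double angle)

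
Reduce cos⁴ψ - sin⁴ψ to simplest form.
cos⁴ψ - sin⁴ψ = cos(2ψ) (using Factoring + double angle)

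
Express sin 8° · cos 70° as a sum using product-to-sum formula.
sin 8° cos 70° = (1/2)[sin(8°+70°) + sin(8°-70°)]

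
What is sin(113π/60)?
sin(113π/60) = -0.3584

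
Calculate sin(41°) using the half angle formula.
sin(41°) = √((1 - cos 82°)/2) = 0.6561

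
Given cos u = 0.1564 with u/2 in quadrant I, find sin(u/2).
sin(u/2) = ±√((1 - cos u)/2); positive since u/2 ∈ QI, so sin(u/2) = 0.6495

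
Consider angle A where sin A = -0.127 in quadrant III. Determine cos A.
cos A = ±√(1 - sin²A) = -0.9919 (negative in QIII)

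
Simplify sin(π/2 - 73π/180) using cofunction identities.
sin(π/2 - 73π/180) = cos(73π/180)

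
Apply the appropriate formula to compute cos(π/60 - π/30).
cos(π/60 - π/30) = cos π/60 cos π/30 + sin π/60 sin π/30 = 0.9986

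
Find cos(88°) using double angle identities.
cos(88°) = 2cos²44° - 1 = 0.0349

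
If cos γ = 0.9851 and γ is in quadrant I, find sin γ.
sin γ = 0.172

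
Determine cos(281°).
cos(281°) = 0.1908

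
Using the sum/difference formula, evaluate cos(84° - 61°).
cos(84° - 61°) = cos 84° cos 61° + sin 84° sin 61° = 0.9205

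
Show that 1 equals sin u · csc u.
RHS = sin u · (1/sin u) = 1 = LHS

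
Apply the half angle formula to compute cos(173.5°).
cos(173.5°) = -√((1 + cos 347°)/2) = -0.9936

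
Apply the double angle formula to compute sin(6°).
sin(6°) = 2 sin 3° cos 3° = 0.1045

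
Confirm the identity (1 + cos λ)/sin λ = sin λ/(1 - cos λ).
RHS = sin λ(1 + cos λ) / ((1 - cos λ)(1 + cos λ)) = sin λ(1 + cos λ) / (1 - cos²λ) = sin λ(1 + cos λ) / sin²λ = (1 + cos λ)/sin λ = LHS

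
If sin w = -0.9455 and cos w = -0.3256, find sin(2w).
sin(2w) = 2 sin w cos w = 0.6157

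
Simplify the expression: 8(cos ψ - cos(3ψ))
8(cos ψ - cos(3ψ)) = 8(2 sin(2ψ) sin ψ) (using Sum-to-product)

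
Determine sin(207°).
sin(207°) = -0.454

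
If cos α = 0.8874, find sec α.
sec α = 1/cos α = 1.127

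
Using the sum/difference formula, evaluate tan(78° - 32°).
tan(78° - 32°) = (tan 78° - tan 32°)/(1 + tan 78° tan 32°) = 1.036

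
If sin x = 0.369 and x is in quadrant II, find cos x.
cos x = -0.9294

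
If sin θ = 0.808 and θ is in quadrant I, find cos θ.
cos θ = 0.5892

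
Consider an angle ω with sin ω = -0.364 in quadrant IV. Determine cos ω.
cos ω = √(1 - sin²ω) = 0.9314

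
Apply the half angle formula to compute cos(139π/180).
cos(139π/180) = -√((1 + cos 139π/90)/2) = -0.7547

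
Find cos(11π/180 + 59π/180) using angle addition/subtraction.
cos(11π/180 + 59π/180) = cos 11π/180 cos 59π/180 - sin 11π/180 sin 59π/180 = 0.342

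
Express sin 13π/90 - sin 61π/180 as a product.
sin 13π/90 - sin 61π/180 = 2 cos(29π/120) sin(-7π/72)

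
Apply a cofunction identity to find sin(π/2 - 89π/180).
sin(π/2 - 89π/180) = cos(89π/180) = 0.01745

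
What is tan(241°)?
tan(241°) = 1.804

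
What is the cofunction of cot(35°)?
cot(35°) = tan(90° - 35°) = tan(55°)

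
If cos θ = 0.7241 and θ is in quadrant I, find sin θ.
sin θ = 0.6897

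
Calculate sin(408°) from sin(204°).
sin(408°) = 2 sin 204° cos 204° = 0.7431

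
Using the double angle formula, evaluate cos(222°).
cos(222°) = cos²111° - sin²111° = -0.7431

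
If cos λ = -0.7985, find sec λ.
sec λ = 1/cos λ = -1.252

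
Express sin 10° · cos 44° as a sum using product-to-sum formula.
sin 10° cos 44° = (1/2)[sin(10°+44°) + sin(10°-44°)]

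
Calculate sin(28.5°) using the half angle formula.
sin(28.5°) = √((1 - cos 57°)/2) = 0.4772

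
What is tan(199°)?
tan(199°) = 0.3443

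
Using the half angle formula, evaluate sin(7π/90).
sin(7π/90) = √((1 - cos 7π/45)/2) = 0.2419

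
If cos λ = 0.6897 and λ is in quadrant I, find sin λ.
sin λ = 0.7241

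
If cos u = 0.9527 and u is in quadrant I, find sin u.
sin u = 0.3039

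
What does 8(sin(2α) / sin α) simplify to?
8(sin(2α) / sin α) = 8(2 cos α) (using Double angle)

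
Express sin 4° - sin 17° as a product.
sin 4° - sin 17° = 2 cos(10.5°) sin(-6.5°)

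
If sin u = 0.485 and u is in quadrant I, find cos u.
cos u = 0.8745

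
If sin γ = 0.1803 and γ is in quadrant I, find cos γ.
cos γ = 0.9836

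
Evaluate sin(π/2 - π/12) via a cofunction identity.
sin(π/2 - π/12) = cos(π/12) = (√6+√2)/4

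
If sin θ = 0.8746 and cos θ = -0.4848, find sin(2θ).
sin(2θ) = 2 sin θ cos θ = -0.848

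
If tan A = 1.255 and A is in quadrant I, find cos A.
cos A = 0.6232 (using tan²A + 1 = sec²A)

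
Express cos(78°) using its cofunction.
cos(78°) = sin(90° - 78°) = sin(12°)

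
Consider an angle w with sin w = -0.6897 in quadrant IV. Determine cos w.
cos w = √(1 - sin²w) = 0.7241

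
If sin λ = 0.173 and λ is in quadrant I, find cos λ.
cos λ = 0.9849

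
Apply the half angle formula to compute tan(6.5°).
tan(6.5°) = sin 13° / (1 + cos 13°) = 0.1139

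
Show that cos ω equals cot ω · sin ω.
RHS = (cos ω/sin ω) · sin ω = cos ω = LHS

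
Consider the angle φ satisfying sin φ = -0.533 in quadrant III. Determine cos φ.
cos φ = ±√(1 - sin²φ) = -0.8461 (negative in QIII)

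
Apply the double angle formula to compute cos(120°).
cos(120°) = cos²60° - sin²60° = -1/2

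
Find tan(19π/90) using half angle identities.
tan(19π/90) = sin 19π/45 / (1 + cos 19π/45) = 0.7813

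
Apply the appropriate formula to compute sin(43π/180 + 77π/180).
sin(43π/180 + 77π/180) = sin 43π/180 cos 77π/180 + cos 43π/180 sin 77π/180 = √3/2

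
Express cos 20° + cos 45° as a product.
cos 20° + cos 45° = 2 cos(32.5°) cos(-12.5°)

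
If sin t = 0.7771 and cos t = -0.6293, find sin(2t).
sin(2t) = 2 sin t cos t = -0.9781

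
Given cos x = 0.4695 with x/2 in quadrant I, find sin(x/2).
sin(x/2) = ±√((1 - cos x)/2); positive since x/2 ∈ QI, so sin(x/2) = 0.515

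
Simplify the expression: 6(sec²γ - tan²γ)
6(sec²γ - tan²γ) = 6 (using Pythagorean identity)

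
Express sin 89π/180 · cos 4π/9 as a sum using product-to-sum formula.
sin 89π/180 cos 4π/9 = (1/2)[sin(89π/180+4π/9) + sin(89π/180-4π/9)]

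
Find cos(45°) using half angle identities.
cos(45°) = √((1 + cos 90°)/2) = √2/2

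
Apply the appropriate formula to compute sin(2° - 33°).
sin(2° - 33°) = sin 2° cos 33° - cos 2° sin 33° = -0.515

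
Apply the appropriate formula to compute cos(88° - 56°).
cos(88° - 56°) = cos 88° cos 56° + sin 88° sin 56° = 0.848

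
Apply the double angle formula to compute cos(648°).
cos(648°) = 1 - 2sin²324° = 0.309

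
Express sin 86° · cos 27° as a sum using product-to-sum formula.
sin 86° cos 27° = (1/2)[sin(86°+27°) + sin(86°-27°)]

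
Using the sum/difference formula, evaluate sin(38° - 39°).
sin(38° - 39°) = sin 38° cos 39° - cos 38° sin 39° = -0.01745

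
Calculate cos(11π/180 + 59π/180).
cos(11π/180 + 59π/180) = cos 11π/180 cos 59π/180 - sin 11π/180 sin 59π/180 = 0.342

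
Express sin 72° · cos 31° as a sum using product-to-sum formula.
sin 72° cos 31° = (1/2)[sin(72°+31°) + sin(72°-31°)]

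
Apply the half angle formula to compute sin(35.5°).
sin(35.5°) = √((1 - cos 71°)/2) = 0.5807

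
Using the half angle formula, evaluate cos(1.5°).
cos(1.5°) = √((1 + cos 3°)/2) = 0.9997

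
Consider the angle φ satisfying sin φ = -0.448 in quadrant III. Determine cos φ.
cos φ = ±√(1 - sin²φ) = -0.894 (negative in QIII)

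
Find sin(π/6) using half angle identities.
sin(π/6) = √((1 - cos π/3)/2) = 1/2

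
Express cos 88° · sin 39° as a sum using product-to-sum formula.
cos 88° sin 39° = (1/2)[sin(88°+39°) - sin(88°-39°)]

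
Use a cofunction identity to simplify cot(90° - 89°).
cot(90° - 89°) = tan(89°)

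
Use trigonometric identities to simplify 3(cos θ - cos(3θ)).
3(cos θ - cos(3θ)) = 3(2 sin(2θ) sin θ) (using Sum-to-product)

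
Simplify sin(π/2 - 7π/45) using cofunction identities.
sin(π/2 - 7π/45) = cos(7π/45)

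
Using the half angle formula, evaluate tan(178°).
tan(178°) = sin 356° / (1 + cos 356°) = -0.03492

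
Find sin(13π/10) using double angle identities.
sin(13π/10) = 2 sin 13π/20 cos 13π/20 = -0.809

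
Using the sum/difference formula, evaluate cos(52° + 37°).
cos(52° + 37°) = cos 52° cos 37° - sin 52° sin 37° = 0.01745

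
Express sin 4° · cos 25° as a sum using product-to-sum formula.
sin 4° cos 25° = (1/2)[sin(4°+25°) + sin(4°-25°)]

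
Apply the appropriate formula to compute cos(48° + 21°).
cos(48° + 21°) = cos 48° cos 21° - sin 48° sin 21° = 0.3584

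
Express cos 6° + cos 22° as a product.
cos 6° + cos 22° = 2 cos(14°) cos(-8°)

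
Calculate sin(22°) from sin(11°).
sin(22°) = 2 sin 11° cos 11° = 0.3746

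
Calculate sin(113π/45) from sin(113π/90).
sin(113π/45) = 2 sin 113π/90 cos 113π/90 = 0.9994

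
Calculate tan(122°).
tan(122°) = -1.6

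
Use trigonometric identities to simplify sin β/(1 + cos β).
sin β/(1 + cos β) = tan(β/2) (using Half angle)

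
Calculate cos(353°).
cos(353°) = 0.9925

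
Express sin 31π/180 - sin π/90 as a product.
sin 31π/180 - sin π/90 = 2 cos(11π/120) sin(29π/360)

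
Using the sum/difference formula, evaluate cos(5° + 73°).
cos(5° + 73°) = cos 5° cos 73° - sin 5° sin 73° = 0.2079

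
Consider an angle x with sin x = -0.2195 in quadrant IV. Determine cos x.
cos x = √(1 - sin²x) = 0.9756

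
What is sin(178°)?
sin(178°) = 0.0349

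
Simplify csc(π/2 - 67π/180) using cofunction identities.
csc(π/2 - 67π/180) = sec(67π/180)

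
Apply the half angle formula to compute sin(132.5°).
sin(132.5°) = √((1 - cos 265°)/2) = 0.7373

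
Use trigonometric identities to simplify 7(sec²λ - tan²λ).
7(sec²λ - tan²λ) = 7 (using Pythagorean identity)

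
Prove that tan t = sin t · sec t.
RHS = sin t · (1/cos t) = sin t/cos t = tan t = LHS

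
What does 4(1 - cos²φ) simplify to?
4(1 - cos²φ) = 4(sin²φ) (using Pythagorean identity)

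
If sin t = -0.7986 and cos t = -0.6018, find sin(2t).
sin(2t) = 2 sin t cos t = 0.9612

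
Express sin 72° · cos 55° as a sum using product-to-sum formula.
sin 72° cos 55° = (1/2)[sin(72°+55°) + sin(72°-55°)]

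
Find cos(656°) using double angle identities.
cos(656°) = cos²328° - sin²328° = 0.4384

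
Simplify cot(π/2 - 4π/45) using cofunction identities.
cot(π/2 - 4π/45) = tan(4π/45)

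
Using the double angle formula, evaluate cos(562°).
cos(562°) = cos²281° - sin²281° = -0.9272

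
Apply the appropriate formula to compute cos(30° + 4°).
cos(30° + 4°) = cos 30° cos 4° - sin 30° sin 4° = 0.829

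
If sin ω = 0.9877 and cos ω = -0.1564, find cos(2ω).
cos(2ω) = cos²ω - sin²ω = -0.9511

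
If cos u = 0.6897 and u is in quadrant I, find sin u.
sin u = 0.7241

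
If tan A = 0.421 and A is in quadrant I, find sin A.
sin A = 0.388 (using tan²A + 1 = sec²A)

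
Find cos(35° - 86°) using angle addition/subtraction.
cos(35° - 86°) = cos 35° cos 86° + sin 35° sin 86° = 0.6293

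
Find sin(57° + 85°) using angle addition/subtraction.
sin(57° + 85°) = sin 57° cos 85° + cos 57° sin 85° = 0.6157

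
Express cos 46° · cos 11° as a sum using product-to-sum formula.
cos 46° cos 11° = (1/2)[cos(46°-11°) + cos(46°+11°)]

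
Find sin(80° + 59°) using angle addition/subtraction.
sin(80° + 59°) = sin 80° cos 59° + cos 80° sin 59° = 0.6561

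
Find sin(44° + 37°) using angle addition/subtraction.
sin(44° + 37°) = sin 44° cos 37° + cos 44° sin 37° = 0.9877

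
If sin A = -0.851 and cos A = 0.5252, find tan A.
tan A = sin A / cos A = -1.62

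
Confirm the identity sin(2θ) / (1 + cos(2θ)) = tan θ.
LHS = 2 sin θ cos θ / (2cos²θ) = sin θ/cos θ = tan θ = RHS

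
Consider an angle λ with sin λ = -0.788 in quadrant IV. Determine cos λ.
cos λ = √(1 - sin²λ) = 0.6157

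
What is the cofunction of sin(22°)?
sin(22°) = cos(90° - 22°) = cos(68°)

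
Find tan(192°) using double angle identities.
tan(192°) = 2 tan 96° / (1 - tan²96°) = 0.2126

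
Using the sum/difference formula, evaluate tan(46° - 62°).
tan(46° - 62°) = (tan 46° - tan 62°)/(1 + tan 46° tan 62°) = -0.2867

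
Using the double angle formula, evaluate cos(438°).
cos(438°) = cos²219° - sin²219° = 0.2079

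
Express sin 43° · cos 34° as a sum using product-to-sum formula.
sin 43° cos 34° = (1/2)[sin(43°+34°) + sin(43°-34°)]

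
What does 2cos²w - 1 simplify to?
2cos²w - 1 = cos(2w) (using Double angle)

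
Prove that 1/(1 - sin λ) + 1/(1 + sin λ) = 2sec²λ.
LHS = [(1 + sin λ) + (1 - sin λ)] / [(1 - sin λ)(1 + sin λ)] = 2/(1 - sin²λ) = 2/cos²λ = 2sec²λ = RHS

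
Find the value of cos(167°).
cos(167°) = -0.9744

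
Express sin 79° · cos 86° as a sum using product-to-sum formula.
sin 79° cos 86° = (1/2)[sin(79°+86°) + sin(79°-86°)]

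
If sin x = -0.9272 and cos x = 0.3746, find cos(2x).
cos(2x) = cos²x - sin²x = -0.7194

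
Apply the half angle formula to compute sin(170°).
sin(170°) = √((1 - cos 340°)/2) = 0.1736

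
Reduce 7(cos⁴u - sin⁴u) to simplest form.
7(cos⁴u - sin⁴u) = 7(cos(2u)) (using Factoring + double angle)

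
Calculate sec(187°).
sec(187°) = -1.008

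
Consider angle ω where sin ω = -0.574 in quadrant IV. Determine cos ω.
cos ω = √(1 - sin²ω) = 0.8189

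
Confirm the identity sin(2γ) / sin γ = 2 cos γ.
LHS = 2 sin γ cos γ / sin γ = 2 cos γ = RHS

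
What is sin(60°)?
sin(60°) = √3/2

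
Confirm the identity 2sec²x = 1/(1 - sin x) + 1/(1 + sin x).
RHS = [(1 + sin x) + (1 - sin x)] / [(1 - sin x)(1 + sin x)] = 2/(1 - sin²x) = 2/cos²x = 2sec²x = LHS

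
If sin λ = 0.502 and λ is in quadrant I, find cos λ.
cos λ = 0.8649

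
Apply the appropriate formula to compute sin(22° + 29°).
sin(22° + 29°) = sin 22° cos 29° + cos 22° sin 29° = 0.7771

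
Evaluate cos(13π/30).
cos(13π/30) = 0.2079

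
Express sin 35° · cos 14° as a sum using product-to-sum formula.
sin 35° cos 14° = (1/2)[sin(35°+14°) + sin(35°-14°)]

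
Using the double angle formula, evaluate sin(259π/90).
sin(259π/90) = 2 sin 259π/180 cos 259π/180 = 0.3746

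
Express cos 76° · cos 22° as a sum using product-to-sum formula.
cos 76° cos 22° = (1/2)[cos(76°-22°) + cos(76°+22°)]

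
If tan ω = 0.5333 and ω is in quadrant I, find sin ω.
sin ω = 0.4706 (using tan²ω + 1 = sec²ω)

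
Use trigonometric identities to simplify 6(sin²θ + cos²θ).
6(sin²θ + cos²θ) = 6 (using Pythagorean identity)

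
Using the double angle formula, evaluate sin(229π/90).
sin(229π/90) = 2 sin 229π/180 cos 229π/180 = 0.9903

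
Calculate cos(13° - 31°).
cos(13° - 31°) = cos 13° cos 31° + sin 13° sin 31° = 0.9511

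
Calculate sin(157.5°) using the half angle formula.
sin(157.5°) = √((1 - cos 315°)/2) = √(2-√2)/2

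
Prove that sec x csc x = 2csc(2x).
RHS = 2/sin(2x) = 2/(2 sin x cos x) = 1/(sin x cos x) = (1/cos x)(1/sin x) = sec x csc x = LHS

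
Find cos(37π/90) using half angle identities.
cos(37π/90) = √((1 + cos 37π/45)/2) = 0.2756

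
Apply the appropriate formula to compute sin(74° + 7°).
sin(74° + 7°) = sin 74° cos 7° + cos 74° sin 7° = 0.9877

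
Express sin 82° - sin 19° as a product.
sin 82° - sin 19° = 2 cos(50.5°) sin(31.5°)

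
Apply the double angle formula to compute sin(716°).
sin(716°) = 2 sin 358° cos 358° = -0.06976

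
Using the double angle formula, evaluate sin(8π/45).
sin(8π/45) = 2 sin 4π/45 cos 4π/45 = 0.5299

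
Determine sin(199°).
sin(199°) = -0.3256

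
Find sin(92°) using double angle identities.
sin(92°) = 2 sin 46° cos 46° = 0.9994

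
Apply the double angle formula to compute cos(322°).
cos(322°) = 1 - 2sin²161° = 0.788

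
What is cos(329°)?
cos(329°) = 0.8572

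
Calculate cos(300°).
cos(300°) = 1/2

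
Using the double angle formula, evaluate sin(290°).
sin(290°) = 2 sin 145° cos 145° = -0.9397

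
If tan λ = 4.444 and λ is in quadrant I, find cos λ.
cos λ = 0.2195 (using tan²λ + 1 = sec²λ)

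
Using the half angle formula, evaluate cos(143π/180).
cos(143π/180) = -√((1 + cos 143π/90)/2) = -0.7986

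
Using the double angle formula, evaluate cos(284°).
cos(284°) = cos²142° - sin²142° = 0.2419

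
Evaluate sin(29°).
sin(29°) = 0.4848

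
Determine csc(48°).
csc(48°) = 1.346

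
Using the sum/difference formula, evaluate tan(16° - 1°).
tan(16° - 1°) = (tan 16° - tan 1°)/(1 + tan 16° tan 1°) = 2-√3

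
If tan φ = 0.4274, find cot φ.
cot φ = 1/tan φ = 2.34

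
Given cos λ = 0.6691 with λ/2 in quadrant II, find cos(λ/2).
cos(λ/2) = ±√((1 + cos λ)/2); negative since λ/2 ∈ QII, so cos(λ/2) = -0.9135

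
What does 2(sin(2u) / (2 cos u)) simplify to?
2(sin(2u) / (2 cos u)) = 2(sin u) (using Double angle)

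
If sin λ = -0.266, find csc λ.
csc λ = 1/sin λ = -3.759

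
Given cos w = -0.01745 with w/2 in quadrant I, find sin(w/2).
sin(w/2) = ±√((1 - cos w)/2); positive since w/2 ∈ QI, so sin(w/2) = 0.7132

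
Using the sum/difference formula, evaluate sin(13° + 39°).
sin(13° + 39°) = sin 13° cos 39° + cos 13° sin 39° = 0.788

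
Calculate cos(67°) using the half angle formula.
cos(67°) = √((1 + cos 134°)/2) = 0.3907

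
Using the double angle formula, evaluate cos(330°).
cos(330°) = cos²165° - sin²165° = √3/2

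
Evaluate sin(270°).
sin(270°) = -1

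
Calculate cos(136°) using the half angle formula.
cos(136°) = -√((1 + cos 272°)/2) = -0.7193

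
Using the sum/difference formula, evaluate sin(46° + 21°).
sin(46° + 21°) = sin 46° cos 21° + cos 46° sin 21° = 0.9205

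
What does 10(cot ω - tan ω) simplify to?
10(cot ω - tan ω) = 10(2 cot(2ω)) (using Double angle)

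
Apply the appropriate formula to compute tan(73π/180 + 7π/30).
tan(73π/180 + 7π/30) = (tan 73π/180 + tan 7π/30)/(1 - tan 73π/180 tan 7π/30) = -2.145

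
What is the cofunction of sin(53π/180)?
sin(53π/180) = cos(π/2 - 53π/180) = cos(37π/180)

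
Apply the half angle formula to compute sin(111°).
sin(111°) = √((1 - cos 222°)/2) = 0.9336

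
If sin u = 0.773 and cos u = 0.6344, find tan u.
tan u = sin u / cos u = 1.218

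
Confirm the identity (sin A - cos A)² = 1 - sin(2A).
LHS = sin²A - 2 sin A cos A + cos²A = (sin²A + cos²A) - 2 sin A cos A = 1 - sin(2A) = RHS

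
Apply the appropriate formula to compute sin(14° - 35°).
sin(14° - 35°) = sin 14° cos 35° - cos 14° sin 35° = -0.3584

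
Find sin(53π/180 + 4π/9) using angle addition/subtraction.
sin(53π/180 + 4π/9) = sin 53π/180 cos 4π/9 + cos 53π/180 sin 4π/9 = 0.7314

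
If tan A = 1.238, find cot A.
cot A = 1/tan A = 0.8078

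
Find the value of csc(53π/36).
csc(53π/36) = -1.004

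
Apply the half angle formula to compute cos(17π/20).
cos(17π/20) = -√((1 + cos 17π/10)/2) = -0.891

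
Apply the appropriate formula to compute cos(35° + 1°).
cos(35° + 1°) = cos 35° cos 1° - sin 35° sin 1° = 0.809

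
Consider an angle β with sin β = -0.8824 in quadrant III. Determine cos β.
cos β = ±√(1 - sin²β) = -0.4705 (negative in QIII)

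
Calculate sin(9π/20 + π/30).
sin(9π/20 + π/30) = sin 9π/20 cos π/30 + cos 9π/20 sin π/30 = 0.9986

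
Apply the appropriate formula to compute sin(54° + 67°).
sin(54° + 67°) = sin 54° cos 67° + cos 54° sin 67° = 0.8572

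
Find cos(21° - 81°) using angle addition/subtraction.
cos(21° - 81°) = cos 21° cos 81° + sin 21° sin 81° = 1/2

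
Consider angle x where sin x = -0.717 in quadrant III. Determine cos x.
cos x = ±√(1 - sin²x) = -0.6971 (negative in QIII)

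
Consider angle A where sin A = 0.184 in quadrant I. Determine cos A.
cos A = √(1 - sin²A) = 0.9829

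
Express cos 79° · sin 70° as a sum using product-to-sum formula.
cos 79° sin 70° = (1/2)[sin(79°+70°) - sin(79°-70°)]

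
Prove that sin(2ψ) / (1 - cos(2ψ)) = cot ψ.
LHS = 2 sin ψ cos ψ / (2sin²ψ) = cos ψ/sin ψ = cot ψ = RHS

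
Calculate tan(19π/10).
tan(19π/10) = -0.3249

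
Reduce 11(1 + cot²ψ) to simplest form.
11(1 + cot²ψ) = 11(csc²ψ) (using Pythagorean identity)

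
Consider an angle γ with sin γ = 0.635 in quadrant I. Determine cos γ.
cos γ = √(1 - sin²γ) = 0.7725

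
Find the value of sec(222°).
sec(222°) = -1.346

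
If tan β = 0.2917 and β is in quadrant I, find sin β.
sin β = 0.28 (using tan²β + 1 = sec²β)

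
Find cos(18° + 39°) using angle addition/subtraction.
cos(18° + 39°) = cos 18° cos 39° - sin 18° sin 39° = 0.5446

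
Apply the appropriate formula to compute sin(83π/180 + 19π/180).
sin(83π/180 + 19π/180) = sin 83π/180 cos 19π/180 + cos 83π/180 sin 19π/180 = 0.9781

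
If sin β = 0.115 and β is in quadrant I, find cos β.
cos β = 0.9934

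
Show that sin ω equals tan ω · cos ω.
RHS = (sin ω/cos ω) · cos ω = sin ω = LHS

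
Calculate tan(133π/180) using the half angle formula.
tan(133π/180) = sin 133π/90 / (1 + cos 133π/90) = -1.072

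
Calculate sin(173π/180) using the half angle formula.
sin(173π/180) = √((1 - cos 173π/90)/2) = 0.1219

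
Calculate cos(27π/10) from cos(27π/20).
cos(27π/10) = cos²27π/20 - sin²27π/20 = -0.5878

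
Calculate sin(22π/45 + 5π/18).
sin(22π/45 + 5π/18) = sin 22π/45 cos 5π/18 + cos 22π/45 sin 5π/18 = 0.6691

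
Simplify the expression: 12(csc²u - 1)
12(csc²u - 1) = 12(cot²u) (using Pythagorean identity)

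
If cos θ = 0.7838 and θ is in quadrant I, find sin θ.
sin θ = 0.621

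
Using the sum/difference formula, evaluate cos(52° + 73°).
cos(52° + 73°) = cos 52° cos 73° - sin 52° sin 73° = -0.5736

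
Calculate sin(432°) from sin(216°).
sin(432°) = 2 sin 216° cos 216° = 0.9511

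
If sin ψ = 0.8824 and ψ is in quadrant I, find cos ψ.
cos ψ = 0.4705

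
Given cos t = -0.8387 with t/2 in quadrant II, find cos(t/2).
cos(t/2) = ±√((1 + cos t)/2); negative since t/2 ∈ QII, so cos(t/2) = -0.284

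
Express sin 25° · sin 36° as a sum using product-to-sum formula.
sin 25° sin 36° = (1/2)[cos(25°-36°) - cos(25°+36°)]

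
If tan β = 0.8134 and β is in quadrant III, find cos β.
cos β = -0.7758 (using tan²β + 1 = sec²β)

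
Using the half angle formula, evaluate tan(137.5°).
tan(137.5°) = sin 275° / (1 + cos 275°) = -0.9163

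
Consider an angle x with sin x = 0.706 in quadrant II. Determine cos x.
cos x = ±√(1 - sin²x) = -0.7082 (negative in QII)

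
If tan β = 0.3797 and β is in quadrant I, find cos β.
cos β = 0.9349 (using tan²β + 1 = sec²β)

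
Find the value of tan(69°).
tan(69°) = 2.605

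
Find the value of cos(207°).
cos(207°) = -0.891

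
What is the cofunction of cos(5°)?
cos(5°) = sin(90° - 5°) = sin(85°)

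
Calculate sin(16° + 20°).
sin(16° + 20°) = sin 16° cos 20° + cos 16° sin 20° = 0.5878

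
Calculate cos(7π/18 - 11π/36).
cos(7π/18 - 11π/36) = cos 7π/18 cos 11π/36 + sin 7π/18 sin 11π/36 = (√6+√2)/4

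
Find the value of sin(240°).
sin(240°) = -√3/2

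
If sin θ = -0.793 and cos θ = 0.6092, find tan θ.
tan θ = sin θ / cos θ = -1.302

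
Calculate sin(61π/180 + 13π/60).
sin(61π/180 + 13π/60) = sin 61π/180 cos 13π/60 + cos 61π/180 sin 13π/60 = 0.9848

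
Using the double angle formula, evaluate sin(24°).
sin(24°) = 2 sin 12° cos 12° = 0.4067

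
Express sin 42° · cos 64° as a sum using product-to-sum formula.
sin 42° cos 64° = (1/2)[sin(42°+64°) + sin(42°-64°)]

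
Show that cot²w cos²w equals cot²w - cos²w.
RHS = cos²w/sin²w - cos²w = cos²w(1/sin²w - 1) = cos²w · (1 - sin²w)/sin²w = cos²w · cos²w/sin²w = cos²w · cot²w = LHS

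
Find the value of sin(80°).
sin(80°) = 0.9848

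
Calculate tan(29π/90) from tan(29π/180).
tan(29π/90) = 2 tan 29π/180 / (1 - tan²29π/180) = 1.6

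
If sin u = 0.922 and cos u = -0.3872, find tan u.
tan u = sin u / cos u = -2.381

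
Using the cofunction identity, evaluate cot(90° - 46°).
cot(90° - 46°) = tan(46°) = 1.036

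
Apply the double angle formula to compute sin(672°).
sin(672°) = 2 sin 336° cos 336° = -0.7431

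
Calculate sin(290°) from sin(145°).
sin(290°) = 2 sin 145° cos 145° = -0.9397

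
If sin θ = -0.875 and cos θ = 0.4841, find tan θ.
tan θ = sin θ / cos θ = -1.807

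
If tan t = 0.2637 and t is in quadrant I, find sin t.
sin t = 0.255 (using tan²t + 1 = sec²t)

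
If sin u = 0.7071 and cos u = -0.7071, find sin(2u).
sin(2u) = 2 sin u cos u = -1.0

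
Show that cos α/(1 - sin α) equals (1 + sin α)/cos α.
RHS = (1 + sin α)(1 - sin α) / (cos α(1 - sin α)) = (1 - sin²α) / (cos α(1 - sin α)) = cos²α / (cos α(1 - sin α)) = cos α/(1 - sin α) = LHS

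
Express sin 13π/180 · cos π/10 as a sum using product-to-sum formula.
sin 13π/180 cos π/10 = (1/2)[sin(13π/180+π/10) + sin(13π/180-π/10)]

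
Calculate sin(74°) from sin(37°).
sin(74°) = 2 sin 37° cos 37° = 0.9613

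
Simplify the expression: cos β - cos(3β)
cos β - cos(3β) = 2 sin(2β) sin β (using Sum-to-product)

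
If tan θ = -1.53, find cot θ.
cot θ = 1/tan θ = -0.6536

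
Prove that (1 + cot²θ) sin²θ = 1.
LHS = csc²θ · sin²θ = (1/sin²θ) · sin²θ = 1 = RHS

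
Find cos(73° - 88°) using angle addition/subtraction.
cos(73° - 88°) = cos 73° cos 88° + sin 73° sin 88° = (√6+√2)/4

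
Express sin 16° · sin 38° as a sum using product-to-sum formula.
sin 16° sin 38° = (1/2)[cos(16°-38°) - cos(16°+38°)]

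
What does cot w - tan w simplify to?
cot w - tan w = 2 cot(2w) (using Double angle)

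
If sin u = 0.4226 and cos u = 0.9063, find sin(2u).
sin(2u) = 2 sin u cos u = 0.766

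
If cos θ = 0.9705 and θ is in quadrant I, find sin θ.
sin θ = 0.2411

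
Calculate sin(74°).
sin(74°) = 0.9613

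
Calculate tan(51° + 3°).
tan(51° + 3°) = (tan 51° + tan 3°)/(1 - tan 51° tan 3°) = 1.376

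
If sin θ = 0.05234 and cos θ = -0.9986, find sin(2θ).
sin(2θ) = 2 sin θ cos θ = -0.1045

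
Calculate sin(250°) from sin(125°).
sin(250°) = 2 sin 125° cos 125° = -0.9397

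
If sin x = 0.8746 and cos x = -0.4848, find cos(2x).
cos(2x) = cos²x - sin²x = -0.5299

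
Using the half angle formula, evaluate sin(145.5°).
sin(145.5°) = √((1 - cos 291°)/2) = 0.5664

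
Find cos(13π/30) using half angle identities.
cos(13π/30) = √((1 + cos 13π/15)/2) = 0.2079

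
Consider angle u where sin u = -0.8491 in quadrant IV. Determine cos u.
cos u = √(1 - sin²u) = 0.5282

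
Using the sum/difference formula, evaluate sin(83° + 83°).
sin(83° + 83°) = sin 83° cos 83° + cos 83° sin 83° = 0.2419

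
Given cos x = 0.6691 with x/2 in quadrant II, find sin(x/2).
sin(x/2) = ±√((1 - cos x)/2); positive since x/2 ∈ QII, so sin(x/2) = 0.4068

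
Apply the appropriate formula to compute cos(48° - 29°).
cos(48° - 29°) = cos 48° cos 29° + sin 48° sin 29° = 0.9455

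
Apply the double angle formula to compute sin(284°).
sin(284°) = 2 sin 142° cos 142° = -0.9703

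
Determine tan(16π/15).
tan(16π/15) = 0.2126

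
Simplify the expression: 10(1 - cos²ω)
10(1 - cos²ω) = 10(sin²ω) (using Pythagorean identity)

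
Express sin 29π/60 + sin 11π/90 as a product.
sin 29π/60 + sin 11π/90 = 2 sin(109π/360) cos(13π/72)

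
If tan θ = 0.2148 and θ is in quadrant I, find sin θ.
sin θ = 0.21 (using tan²θ + 1 = sec²θ)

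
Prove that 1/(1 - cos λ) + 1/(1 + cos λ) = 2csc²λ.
LHS = [(1 + cos λ) + (1 - cos λ)] / [(1 - cos λ)(1 + cos λ)] = 2/(1 - cos²λ) = 2/sin²λ = 2csc²λ = RHS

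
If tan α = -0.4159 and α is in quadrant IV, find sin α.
sin α = -0.384 (using tan²α + 1 = sec²α)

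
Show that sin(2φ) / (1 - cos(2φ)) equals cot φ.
LHS = 2 sin φ cos φ / (2sin²φ) = cos φ/sin φ = cot φ = RHS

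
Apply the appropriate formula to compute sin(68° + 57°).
sin(68° + 57°) = sin 68° cos 57° + cos 68° sin 57° = 0.8192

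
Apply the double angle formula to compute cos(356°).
cos(356°) = cos²178° - sin²178° = 0.9976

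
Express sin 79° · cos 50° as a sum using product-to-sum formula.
sin 79° cos 50° = (1/2)[sin(79°+50°) + sin(79°-50°)]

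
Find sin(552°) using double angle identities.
sin(552°) = 2 sin 276° cos 276° = -0.2079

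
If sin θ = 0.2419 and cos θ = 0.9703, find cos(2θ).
cos(2θ) = cos²θ - sin²θ = 0.883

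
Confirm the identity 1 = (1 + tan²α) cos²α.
RHS = sec²α · cos²α = (1/cos²α) · cos²α = 1 = LHS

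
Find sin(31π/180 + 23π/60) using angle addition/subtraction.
sin(31π/180 + 23π/60) = sin 31π/180 cos 23π/60 + cos 31π/180 sin 23π/60 = 0.9848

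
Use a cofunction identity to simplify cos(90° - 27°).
cos(90° - 27°) = sin(27°)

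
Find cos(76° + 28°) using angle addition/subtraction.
cos(76° + 28°) = cos 76° cos 28° - sin 76° sin 28° = -0.2419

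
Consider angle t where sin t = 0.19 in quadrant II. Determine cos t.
cos t = ±√(1 - sin²t) = -0.9818 (negative in QII)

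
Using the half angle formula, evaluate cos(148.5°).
cos(148.5°) = -√((1 + cos 297°)/2) = -0.8526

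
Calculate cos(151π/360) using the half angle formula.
cos(151π/360) = √((1 + cos 151π/180)/2) = 0.2504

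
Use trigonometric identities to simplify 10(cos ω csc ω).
10(cos ω csc ω) = 10(cot ω) (using Reciprocal + quotient)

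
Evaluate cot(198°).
cot(198°) = 3.078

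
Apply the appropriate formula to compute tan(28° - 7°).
tan(28° - 7°) = (tan 28° - tan 7°)/(1 + tan 28° tan 7°) = 0.3839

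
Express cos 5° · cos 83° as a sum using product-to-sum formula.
cos 5° cos 83° = (1/2)[cos(5°-83°) + cos(5°+83°)]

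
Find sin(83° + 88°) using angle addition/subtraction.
sin(83° + 88°) = sin 83° cos 88° + cos 83° sin 88° = 0.1564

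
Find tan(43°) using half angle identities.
tan(43°) = sin 86° / (1 + cos 86°) = 0.9325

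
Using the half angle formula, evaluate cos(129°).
cos(129°) = -√((1 + cos 258°)/2) = -0.6293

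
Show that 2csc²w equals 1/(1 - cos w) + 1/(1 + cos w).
RHS = [(1 + cos w) + (1 - cos w)] / [(1 - cos w)(1 + cos w)] = 2/(1 - cos²w) = 2/sin²w = 2csc²w = LHS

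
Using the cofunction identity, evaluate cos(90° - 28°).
cos(90° - 28°) = sin(28°) = 0.4695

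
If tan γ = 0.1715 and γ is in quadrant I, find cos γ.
cos γ = 0.9856 (using tan²γ + 1 = sec²γ)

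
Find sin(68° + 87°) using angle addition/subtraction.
sin(68° + 87°) = sin 68° cos 87° + cos 68° sin 87° = 0.4226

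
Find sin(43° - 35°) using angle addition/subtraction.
sin(43° - 35°) = sin 43° cos 35° - cos 43° sin 35° = 0.1392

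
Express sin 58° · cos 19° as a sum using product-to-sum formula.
sin 58° cos 19° = (1/2)[sin(58°+19°) + sin(58°-19°)]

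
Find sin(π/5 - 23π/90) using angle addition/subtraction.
sin(π/5 - 23π/90) = sin π/5 cos 23π/90 - cos π/5 sin 23π/90 = -0.1736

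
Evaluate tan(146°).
tan(146°) = -0.6745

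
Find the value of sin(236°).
sin(236°) = -0.829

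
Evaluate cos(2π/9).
cos(2π/9) = 0.766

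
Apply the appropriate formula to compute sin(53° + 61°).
sin(53° + 61°) = sin 53° cos 61° + cos 53° sin 61° = 0.9135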